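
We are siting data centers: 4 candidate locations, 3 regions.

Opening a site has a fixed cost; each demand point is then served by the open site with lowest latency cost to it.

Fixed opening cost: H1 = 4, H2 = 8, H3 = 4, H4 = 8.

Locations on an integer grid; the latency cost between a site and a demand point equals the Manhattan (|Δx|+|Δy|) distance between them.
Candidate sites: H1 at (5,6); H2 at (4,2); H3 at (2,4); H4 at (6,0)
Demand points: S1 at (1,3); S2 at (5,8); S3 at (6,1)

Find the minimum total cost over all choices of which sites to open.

Open {H1, H3}: assign each demand point to its cheapest open site.
  S1→H3 2, S2→H1 2, S3→H1 6
  latency cost 10, fixed 8 → total 18.
Compare {H1}: latency cost 15 + fixed 4 = 19.
Compare {H3}: latency cost 16 + fixed 4 = 20.
Compare {H1, H2}: latency cost 9 + fixed 12 = 21.
All other subsets cost ≥ 19. Minimum total cost: 18.

18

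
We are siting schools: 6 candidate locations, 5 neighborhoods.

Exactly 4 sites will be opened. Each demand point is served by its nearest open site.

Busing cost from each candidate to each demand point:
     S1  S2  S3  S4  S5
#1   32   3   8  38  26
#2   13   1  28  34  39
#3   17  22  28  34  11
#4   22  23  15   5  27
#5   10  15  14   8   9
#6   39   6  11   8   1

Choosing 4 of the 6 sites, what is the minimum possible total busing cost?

27

Open {#1, #4, #5, #6}.
  S1→#5 10, S2→#1 3, S3→#1 8, S4→#4 5, S5→#6 1  ⇒ total 27.
Compare {#1, #2, #4, #6}: total 28.
Compare {#1, #2, #5, #6}: total 28.
No size-4 selection does better; minimum is 27.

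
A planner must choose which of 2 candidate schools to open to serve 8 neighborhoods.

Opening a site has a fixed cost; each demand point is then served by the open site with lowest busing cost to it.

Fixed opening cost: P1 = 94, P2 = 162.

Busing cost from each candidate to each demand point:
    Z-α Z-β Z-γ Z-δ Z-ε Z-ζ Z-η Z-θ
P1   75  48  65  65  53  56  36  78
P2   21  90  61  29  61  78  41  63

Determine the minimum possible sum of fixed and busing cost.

570

Open {P1}: assign each demand point to its cheapest open site.
  Z-α→P1 75, Z-β→P1 48, Z-γ→P1 65, Z-δ→P1 65, Z-ε→P1 53, Z-ζ→P1 56, Z-η→P1 36, Z-θ→P1 78
  busing cost 476, fixed 94 → total 570.
Compare {P2}: busing cost 444 + fixed 162 = 606.
Compare {P1, P2}: busing cost 367 + fixed 256 = 623.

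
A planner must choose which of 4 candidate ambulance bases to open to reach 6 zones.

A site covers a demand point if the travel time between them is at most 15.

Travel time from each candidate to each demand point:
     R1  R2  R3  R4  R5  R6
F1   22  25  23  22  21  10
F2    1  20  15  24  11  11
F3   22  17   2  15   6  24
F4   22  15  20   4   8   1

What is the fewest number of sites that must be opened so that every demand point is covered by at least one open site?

2

Coverage sets (demand points within 15 of each site):
  F1: {R6}
  F2: {R1, R3, R5, R6}
  F3: {R3, R4, R5}
  F4: {R2, R4, R5, R6}
No single site covers all 6 demand points.
But {F2, F4} covers everything, so the minimum is 2.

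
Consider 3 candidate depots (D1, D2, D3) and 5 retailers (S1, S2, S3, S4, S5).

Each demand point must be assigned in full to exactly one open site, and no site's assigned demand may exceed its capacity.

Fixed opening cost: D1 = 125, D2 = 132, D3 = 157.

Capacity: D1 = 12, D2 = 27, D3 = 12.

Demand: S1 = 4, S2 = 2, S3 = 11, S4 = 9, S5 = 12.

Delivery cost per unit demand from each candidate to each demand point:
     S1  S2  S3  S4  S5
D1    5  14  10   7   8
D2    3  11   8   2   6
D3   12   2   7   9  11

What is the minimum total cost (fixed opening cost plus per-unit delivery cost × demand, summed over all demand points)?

Open {D2, D3}; cheapest assignment that respects the capacities:
  D2 (cap 27, load 27): S1, S2, S4, S5 — cost 4×3 + 2×11 + 9×2 + 12×6 = 124
  D3 (cap 12, load 11): S3 — cost 11×7 = 77
  Shipping 201, fixed 289 → total 490.
  Any other capacity-feasible assignment to {D2, D3} ships for at least 201.
Compare {D1, D2}: its best feasible assignment gives total 491.
Compare {D1, D2, D3}: its best feasible assignment gives total 615.
Every other set of open sites that can feasibly serve all demand totals ≥ 491 even under its best assignment. Minimum: 490.

490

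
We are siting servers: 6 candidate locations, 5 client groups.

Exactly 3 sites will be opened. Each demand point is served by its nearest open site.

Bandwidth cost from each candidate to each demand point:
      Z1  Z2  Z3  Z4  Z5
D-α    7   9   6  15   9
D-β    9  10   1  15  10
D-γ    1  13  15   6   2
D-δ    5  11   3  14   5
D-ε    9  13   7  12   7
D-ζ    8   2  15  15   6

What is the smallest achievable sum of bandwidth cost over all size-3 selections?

12

Open {D-β, D-γ, D-ζ}.
  Z1→D-γ 1, Z2→D-ζ 2, Z3→D-β 1, Z4→D-γ 6, Z5→D-γ 2  ⇒ total 12.
Compare {D-γ, D-δ, D-ζ}: total 14.
Compare {D-α, D-γ, D-ζ}: total 17.
No size-3 selection does better; minimum is 12.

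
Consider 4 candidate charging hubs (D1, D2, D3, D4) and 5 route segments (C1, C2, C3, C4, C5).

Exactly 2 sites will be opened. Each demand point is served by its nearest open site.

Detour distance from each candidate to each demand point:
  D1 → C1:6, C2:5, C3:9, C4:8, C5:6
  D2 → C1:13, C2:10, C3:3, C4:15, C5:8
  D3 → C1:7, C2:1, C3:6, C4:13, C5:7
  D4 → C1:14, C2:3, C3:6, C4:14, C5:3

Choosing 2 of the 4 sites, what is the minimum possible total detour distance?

Open {D1, D4}.
  C1→D1 6, C2→D4 3, C3→D4 6, C4→D1 8, C5→D4 3  ⇒ total 26.
Compare {D1, D3}: total 27.
Compare {D1, D2}: total 28.
No size-2 selection does better; minimum is 26.

26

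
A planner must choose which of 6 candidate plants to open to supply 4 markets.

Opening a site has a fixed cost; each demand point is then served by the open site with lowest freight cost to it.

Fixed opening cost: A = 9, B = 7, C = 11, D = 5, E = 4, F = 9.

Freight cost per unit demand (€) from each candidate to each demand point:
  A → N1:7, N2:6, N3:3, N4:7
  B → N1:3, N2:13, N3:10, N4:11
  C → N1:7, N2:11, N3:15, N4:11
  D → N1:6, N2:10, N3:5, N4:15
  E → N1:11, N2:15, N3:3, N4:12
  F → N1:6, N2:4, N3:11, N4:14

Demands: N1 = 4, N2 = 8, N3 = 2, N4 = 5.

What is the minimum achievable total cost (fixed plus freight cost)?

Open {A, B, F}: assign each demand point to its cheapest open site.
  N1→B 4×3=12, N2→F 8×4=32, N3→A 2×3=6, N4→A 5×7=35
  freight cost 85, fixed 25 → total 110.
Compare {A, B, E, F}: freight cost 85 + fixed 29 = 114.
Compare {A, F}: freight cost 97 + fixed 18 = 115.
Compare {A, B, D, F}: freight cost 85 + fixed 30 = 115.
All other subsets cost ≥ 114. Minimum total cost: 110.

110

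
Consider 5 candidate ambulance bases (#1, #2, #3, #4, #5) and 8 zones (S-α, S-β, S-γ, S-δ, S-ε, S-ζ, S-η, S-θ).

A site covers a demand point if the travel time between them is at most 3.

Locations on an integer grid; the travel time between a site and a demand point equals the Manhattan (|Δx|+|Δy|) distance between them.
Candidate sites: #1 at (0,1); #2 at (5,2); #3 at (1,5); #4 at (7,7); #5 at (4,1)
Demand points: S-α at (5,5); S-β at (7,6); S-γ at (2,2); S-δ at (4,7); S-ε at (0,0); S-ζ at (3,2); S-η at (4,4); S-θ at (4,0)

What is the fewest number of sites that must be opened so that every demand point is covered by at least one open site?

3

Coverage sets (demand points within 3 of each site):
  #1: {S-γ, S-ε}
  #2: {S-α, S-γ, S-ζ, S-η, S-θ}
  #3: {}
  #4: {S-β, S-δ}
  #5: {S-γ, S-ζ, S-η, S-θ}
No 2 sites suffice: every size-2 union leaves at least one demand point uncovered.
But {#1, #2, #4} covers everything, so the minimum is 3.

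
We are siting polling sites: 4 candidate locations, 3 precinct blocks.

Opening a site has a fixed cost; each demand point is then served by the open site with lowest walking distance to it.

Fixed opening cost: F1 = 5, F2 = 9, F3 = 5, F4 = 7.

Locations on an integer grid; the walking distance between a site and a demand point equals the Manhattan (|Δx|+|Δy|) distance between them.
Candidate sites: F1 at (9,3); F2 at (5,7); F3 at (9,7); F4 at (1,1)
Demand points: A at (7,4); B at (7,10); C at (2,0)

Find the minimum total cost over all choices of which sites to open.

Open {F3, F4}: assign each demand point to its cheapest open site.
  A→F3 5, B→F3 5, C→F4 2
  walking distance 12, fixed 12 → total 24.
Compare {F1, F4}: walking distance 14 + fixed 12 = 26.
Compare {F1}: walking distance 22 + fixed 5 = 27.
Compare {F1, F3, F4}: walking distance 10 + fixed 17 = 27.
All other subsets cost ≥ 26. Minimum total cost: 24.

24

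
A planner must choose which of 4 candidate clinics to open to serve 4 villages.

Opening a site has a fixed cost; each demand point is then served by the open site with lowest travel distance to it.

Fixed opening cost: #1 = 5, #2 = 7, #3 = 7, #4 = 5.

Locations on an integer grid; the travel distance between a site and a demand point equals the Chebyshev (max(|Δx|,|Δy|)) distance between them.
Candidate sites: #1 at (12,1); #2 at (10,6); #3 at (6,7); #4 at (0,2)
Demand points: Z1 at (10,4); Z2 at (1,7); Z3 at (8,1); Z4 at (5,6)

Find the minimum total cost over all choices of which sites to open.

Open {#3}: assign each demand point to its cheapest open site.
  Z1→#3 4, Z2→#3 5, Z3→#3 6, Z4→#3 1
  travel distance 16, fixed 7 → total 23.
Compare {#1, #3}: travel distance 13 + fixed 12 = 25.
Compare {#1, #4}: travel distance 17 + fixed 10 = 27.
Compare {#2, #3}: travel distance 13 + fixed 14 = 27.
All other subsets cost ≥ 25. Minimum total cost: 23.

23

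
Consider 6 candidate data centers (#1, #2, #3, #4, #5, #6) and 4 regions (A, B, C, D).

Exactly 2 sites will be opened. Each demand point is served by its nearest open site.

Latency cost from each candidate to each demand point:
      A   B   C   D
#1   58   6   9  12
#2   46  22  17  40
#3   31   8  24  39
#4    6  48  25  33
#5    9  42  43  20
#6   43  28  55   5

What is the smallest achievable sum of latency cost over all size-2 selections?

Open {#1, #4}.
  A→#4 6, B→#1 6, C→#1 9, D→#1 12  ⇒ total 33.
Compare {#1, #5}: total 36.
Compare {#1, #3}: total 58.
No size-2 selection does better; minimum is 33.

33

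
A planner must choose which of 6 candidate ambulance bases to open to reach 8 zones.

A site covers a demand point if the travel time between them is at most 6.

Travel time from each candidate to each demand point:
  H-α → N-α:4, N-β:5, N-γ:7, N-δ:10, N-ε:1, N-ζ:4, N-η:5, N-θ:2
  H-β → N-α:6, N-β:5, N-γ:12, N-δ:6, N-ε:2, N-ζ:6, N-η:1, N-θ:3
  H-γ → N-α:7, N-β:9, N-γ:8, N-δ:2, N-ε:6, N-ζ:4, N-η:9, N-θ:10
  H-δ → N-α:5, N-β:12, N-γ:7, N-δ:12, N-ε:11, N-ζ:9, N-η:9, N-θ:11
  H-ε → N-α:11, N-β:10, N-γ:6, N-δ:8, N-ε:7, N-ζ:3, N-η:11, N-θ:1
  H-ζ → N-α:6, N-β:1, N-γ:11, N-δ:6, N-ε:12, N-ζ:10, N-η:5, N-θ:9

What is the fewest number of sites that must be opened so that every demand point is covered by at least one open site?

Coverage sets (demand points within 6 of each site):
  H-α: {N-α, N-β, N-ε, N-ζ, N-η, N-θ}
  H-β: {N-α, N-β, N-δ, N-ε, N-ζ, N-η, N-θ}
  H-γ: {N-δ, N-ε, N-ζ}
  H-δ: {N-α}
  H-ε: {N-γ, N-ζ, N-θ}
  H-ζ: {N-α, N-β, N-δ, N-η}
No single site covers all 8 demand points.
But {H-β, H-ε} covers everything, so the minimum is 2.

2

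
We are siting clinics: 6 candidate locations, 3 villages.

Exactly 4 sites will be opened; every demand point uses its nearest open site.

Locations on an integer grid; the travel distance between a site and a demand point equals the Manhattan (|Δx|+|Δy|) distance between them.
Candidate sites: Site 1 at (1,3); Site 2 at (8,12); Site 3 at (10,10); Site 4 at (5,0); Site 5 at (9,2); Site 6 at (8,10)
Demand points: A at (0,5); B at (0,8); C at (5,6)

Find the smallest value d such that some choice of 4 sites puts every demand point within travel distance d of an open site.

Open {Site 1, Site 2, Site 3, Site 4}.
  Farthest demand point is B at travel distance 6 (to Site 1); all others are ≤ 6.
With {Site 1, Site 2, Site 4, Site 5} the worst case is 6.
With {Site 1, Site 2, Site 4, Site 6} the worst case is 6.
No size-4 selection achieves below 6.

6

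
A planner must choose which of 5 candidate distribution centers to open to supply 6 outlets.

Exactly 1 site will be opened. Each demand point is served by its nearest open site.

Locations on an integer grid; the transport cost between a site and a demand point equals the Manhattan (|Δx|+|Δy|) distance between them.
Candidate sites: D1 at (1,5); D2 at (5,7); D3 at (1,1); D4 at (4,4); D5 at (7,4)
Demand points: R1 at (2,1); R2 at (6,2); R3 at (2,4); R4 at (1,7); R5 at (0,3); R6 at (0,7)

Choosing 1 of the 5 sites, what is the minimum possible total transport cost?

Open {D1}.
  R1→D1 5, R2→D1 8, R3→D1 2, R4→D1 2, R5→D1 3, R6→D1 3  ⇒ total 23.
Compare {D3}: total 27.
Compare {D4}: total 29.
No size-1 selection does better; minimum is 23.

23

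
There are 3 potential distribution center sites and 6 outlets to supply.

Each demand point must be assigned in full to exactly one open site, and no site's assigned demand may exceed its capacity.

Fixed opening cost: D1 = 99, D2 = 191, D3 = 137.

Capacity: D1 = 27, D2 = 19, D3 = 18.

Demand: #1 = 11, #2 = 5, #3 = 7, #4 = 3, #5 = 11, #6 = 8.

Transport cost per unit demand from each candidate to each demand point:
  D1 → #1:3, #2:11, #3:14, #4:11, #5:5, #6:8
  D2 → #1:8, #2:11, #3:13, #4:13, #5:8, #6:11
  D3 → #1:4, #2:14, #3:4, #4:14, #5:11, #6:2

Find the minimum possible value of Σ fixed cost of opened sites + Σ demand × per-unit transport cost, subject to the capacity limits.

465

Open {D1, D3}; cheapest assignment that respects the capacities:
  D1 (cap 27, load 27): #1, #2, #5 — cost 11×3 + 5×11 + 11×5 = 143
  D3 (cap 18, load 18): #3, #4, #6 — cost 7×4 + 3×14 + 8×2 = 86
  Shipping 229, fixed 236 → total 465.
  Any other capacity-feasible assignment to {D1, D3} ships for at least 229.
Compare {D1, D2, D3}: its best feasible assignment gives total 647.
Compare {D1, D2}: its best feasible assignment gives total 651.
Every other set of open sites that can feasibly serve all demand totals ≥ 647 even under its best assignment. Minimum: 465.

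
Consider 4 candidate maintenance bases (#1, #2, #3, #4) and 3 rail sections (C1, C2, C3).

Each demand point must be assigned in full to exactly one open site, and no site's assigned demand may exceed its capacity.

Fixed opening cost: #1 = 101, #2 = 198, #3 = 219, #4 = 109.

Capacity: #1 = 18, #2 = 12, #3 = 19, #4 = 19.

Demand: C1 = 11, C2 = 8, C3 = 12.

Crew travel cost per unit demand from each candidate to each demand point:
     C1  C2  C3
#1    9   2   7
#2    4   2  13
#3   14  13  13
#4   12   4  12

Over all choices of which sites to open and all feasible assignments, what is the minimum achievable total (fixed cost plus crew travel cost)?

Open {#1, #4}; cheapest assignment that respects the capacities:
  #1 (cap 18, load 12): C3 — cost 12×7 = 84
  #4 (cap 19, load 19): C1, C2 — cost 11×12 + 8×4 = 164
  Shipping 248, fixed 210 → total 458.
  Any other capacity-feasible assignment to {#1, #4} ships for at least 248.
Compare {#1, #2, #4}: its best feasible assignment gives total 568.
Compare {#2, #4}: its best feasible assignment gives total 627.
Every other set of open sites that can feasibly serve all demand totals ≥ 568 even under its best assignment. Minimum: 458.

458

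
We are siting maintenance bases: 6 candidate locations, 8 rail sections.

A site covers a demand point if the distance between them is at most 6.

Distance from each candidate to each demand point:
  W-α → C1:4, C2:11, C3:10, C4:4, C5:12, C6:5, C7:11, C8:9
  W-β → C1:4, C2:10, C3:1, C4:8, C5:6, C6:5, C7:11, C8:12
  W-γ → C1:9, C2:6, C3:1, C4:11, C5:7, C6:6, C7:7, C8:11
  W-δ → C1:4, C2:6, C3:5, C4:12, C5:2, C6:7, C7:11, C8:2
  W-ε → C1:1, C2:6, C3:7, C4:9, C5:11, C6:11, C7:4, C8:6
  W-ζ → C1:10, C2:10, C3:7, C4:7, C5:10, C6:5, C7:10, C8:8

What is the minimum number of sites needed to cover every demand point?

3

Coverage sets (demand points within 6 of each site):
  W-α: {C1, C4, C6}
  W-β: {C1, C3, C5, C6}
  W-γ: {C2, C3, C6}
  W-δ: {C1, C2, C3, C5, C8}
  W-ε: {C1, C2, C7, C8}
  W-ζ: {C6}
No 2 sites suffice: every size-2 union leaves at least one demand point uncovered.
But {W-α, W-β, W-ε} covers everything, so the minimum is 3.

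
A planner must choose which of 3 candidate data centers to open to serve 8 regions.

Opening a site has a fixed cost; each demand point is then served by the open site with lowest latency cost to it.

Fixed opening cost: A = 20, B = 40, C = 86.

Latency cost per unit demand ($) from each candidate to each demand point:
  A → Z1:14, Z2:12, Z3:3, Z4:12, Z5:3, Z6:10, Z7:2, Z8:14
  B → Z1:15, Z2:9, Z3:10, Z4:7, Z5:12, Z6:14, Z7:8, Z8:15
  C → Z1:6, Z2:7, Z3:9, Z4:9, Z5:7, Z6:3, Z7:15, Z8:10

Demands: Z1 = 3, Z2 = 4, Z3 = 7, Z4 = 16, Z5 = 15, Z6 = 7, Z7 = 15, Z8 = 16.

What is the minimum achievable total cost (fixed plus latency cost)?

Open {A, C}: assign each demand point to its cheapest open site.
  Z1→C 3×6=18, Z2→C 4×7=28, Z3→A 7×3=21, Z4→C 16×9=144, Z5→A 15×3=45, Z6→C 7×3=21, Z7→A 15×2=30, Z8→C 16×10=160
  latency cost 467, fixed 106 → total 573.
Compare {A, B, C}: latency cost 435 + fixed 146 = 581.
Compare {A, B}: latency cost 580 + fixed 60 = 640.
Compare {A}: latency cost 672 + fixed 20 = 692.
All other subsets cost ≥ 581. Minimum total cost: 573.

573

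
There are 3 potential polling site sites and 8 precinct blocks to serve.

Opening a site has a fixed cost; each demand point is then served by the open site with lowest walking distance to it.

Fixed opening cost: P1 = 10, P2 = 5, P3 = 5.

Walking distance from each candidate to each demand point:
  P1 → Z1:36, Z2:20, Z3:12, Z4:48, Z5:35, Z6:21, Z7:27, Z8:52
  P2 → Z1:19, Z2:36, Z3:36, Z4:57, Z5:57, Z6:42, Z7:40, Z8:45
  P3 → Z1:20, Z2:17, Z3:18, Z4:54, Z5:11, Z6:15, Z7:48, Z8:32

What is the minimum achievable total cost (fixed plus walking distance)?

197

Open {P1, P3}: assign each demand point to its cheapest open site.
  Z1→P3 20, Z2→P3 17, Z3→P1 12, Z4→P1 48, Z5→P3 11, Z6→P3 15, Z7→P1 27, Z8→P3 32
  walking distance 182, fixed 15 → total 197.
Compare {P1, P2, P3}: walking distance 181 + fixed 20 = 201.
Compare {P2, P3}: walking distance 206 + fixed 10 = 216.
Compare {P3}: walking distance 215 + fixed 5 = 220.
All other subsets cost ≥ 201. Minimum total cost: 197.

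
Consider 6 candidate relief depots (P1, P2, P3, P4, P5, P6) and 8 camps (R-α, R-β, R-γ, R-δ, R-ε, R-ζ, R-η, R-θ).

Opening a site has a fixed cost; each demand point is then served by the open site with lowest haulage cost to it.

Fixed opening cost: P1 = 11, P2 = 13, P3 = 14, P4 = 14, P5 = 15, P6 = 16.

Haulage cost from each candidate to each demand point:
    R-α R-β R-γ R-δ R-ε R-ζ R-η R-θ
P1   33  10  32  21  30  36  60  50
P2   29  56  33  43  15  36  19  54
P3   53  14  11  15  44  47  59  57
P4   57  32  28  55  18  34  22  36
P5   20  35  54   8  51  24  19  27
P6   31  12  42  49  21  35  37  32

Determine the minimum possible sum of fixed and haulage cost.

Open {P2, P3, P5}: assign each demand point to its cheapest open site.
  R-α→P5 20, R-β→P3 14, R-γ→P3 11, R-δ→P5 8, R-ε→P2 15, R-ζ→P5 24, R-η→P2 19, R-θ→P5 27
  haulage cost 138, fixed 42 → total 180.
Compare {P3, P4, P5}: haulage cost 141 + fixed 43 = 184.
Compare {P3, P5, P6}: haulage cost 142 + fixed 45 = 187.
Compare {P1, P2, P3, P5}: haulage cost 134 + fixed 53 = 187.
All other subsets cost ≥ 184. Minimum total cost: 180.

180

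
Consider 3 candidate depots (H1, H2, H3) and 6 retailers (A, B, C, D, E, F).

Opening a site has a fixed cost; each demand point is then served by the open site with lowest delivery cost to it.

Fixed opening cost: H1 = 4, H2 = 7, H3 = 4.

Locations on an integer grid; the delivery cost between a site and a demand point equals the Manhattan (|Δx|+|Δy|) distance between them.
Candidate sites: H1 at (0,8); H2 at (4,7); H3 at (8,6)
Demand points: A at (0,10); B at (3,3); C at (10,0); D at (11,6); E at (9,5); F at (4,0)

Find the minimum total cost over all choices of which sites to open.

41

Open {H1, H3}: assign each demand point to its cheapest open site.
  A→H1 2, B→H1 8, C→H3 8, D→H3 3, E→H3 2, F→H3 10
  delivery cost 33, fixed 8 → total 41.
Compare {H1, H2, H3}: delivery cost 27 + fixed 15 = 42.
Compare {H2, H3}: delivery cost 32 + fixed 11 = 43.
Compare {H3}: delivery cost 43 + fixed 4 = 47.
All other subsets cost ≥ 42. Minimum total cost: 41.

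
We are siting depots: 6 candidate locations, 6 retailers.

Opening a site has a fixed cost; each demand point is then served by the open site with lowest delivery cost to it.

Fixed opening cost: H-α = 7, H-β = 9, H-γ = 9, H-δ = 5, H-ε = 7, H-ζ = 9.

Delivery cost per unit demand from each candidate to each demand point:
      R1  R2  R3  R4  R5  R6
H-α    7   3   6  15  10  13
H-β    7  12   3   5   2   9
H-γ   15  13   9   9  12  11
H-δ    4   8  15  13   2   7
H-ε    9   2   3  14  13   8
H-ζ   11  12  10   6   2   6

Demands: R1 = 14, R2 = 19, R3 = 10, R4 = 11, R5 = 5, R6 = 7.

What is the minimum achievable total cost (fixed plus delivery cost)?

Open {H-β, H-δ, H-ε}: assign each demand point to its cheapest open site.
  R1→H-δ 14×4=56, R2→H-ε 19×2=38, R3→H-β 10×3=30, R4→H-β 11×5=55, R5→H-β 5×2=10, R6→H-δ 7×7=49
  delivery cost 238, fixed 21 → total 259.
Compare {H-β, H-δ, H-ε, H-ζ}: delivery cost 231 + fixed 30 = 261.
Compare {H-δ, H-ε, H-ζ}: delivery cost 242 + fixed 21 = 263.
Compare {H-α, H-β, H-δ, H-ε}: delivery cost 238 + fixed 28 = 266.
All other subsets cost ≥ 261. Minimum total cost: 259.

259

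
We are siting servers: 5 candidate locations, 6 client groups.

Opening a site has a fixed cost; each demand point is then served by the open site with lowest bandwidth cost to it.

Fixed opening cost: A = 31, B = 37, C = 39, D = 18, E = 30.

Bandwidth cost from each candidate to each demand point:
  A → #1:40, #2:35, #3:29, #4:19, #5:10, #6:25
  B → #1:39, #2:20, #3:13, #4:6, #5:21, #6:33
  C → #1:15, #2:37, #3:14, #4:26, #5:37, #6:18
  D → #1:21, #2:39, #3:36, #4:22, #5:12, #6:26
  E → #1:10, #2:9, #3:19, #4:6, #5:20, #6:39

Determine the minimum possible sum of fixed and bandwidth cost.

130

Open {D, E}: assign each demand point to its cheapest open site.
  #1→E 10, #2→E 9, #3→E 19, #4→E 6, #5→D 12, #6→D 26
  bandwidth cost 82, fixed 48 → total 130.
Compare {E}: bandwidth cost 103 + fixed 30 = 133.
Compare {A, E}: bandwidth cost 79 + fixed 61 = 140.
Compare {C, E}: bandwidth cost 77 + fixed 69 = 146.
All other subsets cost ≥ 133. Minimum total cost: 130.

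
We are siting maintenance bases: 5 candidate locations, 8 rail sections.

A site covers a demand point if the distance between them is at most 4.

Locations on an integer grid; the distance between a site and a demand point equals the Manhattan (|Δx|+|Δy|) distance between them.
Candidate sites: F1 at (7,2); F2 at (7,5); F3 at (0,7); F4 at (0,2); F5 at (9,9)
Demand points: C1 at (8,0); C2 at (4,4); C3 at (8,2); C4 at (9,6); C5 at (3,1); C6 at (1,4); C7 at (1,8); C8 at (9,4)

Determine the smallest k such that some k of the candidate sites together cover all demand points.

4

Coverage sets (demand points within 4 of each site):
  F1: {C1, C3, C8}
  F2: {C2, C3, C4, C8}
  F3: {C6, C7}
  F4: {C5, C6}
  F5: {C4}
No 3 sites suffice: every size-3 union leaves at least one demand point uncovered.
But {F1, F2, F3, F4} covers everything, so the minimum is 4.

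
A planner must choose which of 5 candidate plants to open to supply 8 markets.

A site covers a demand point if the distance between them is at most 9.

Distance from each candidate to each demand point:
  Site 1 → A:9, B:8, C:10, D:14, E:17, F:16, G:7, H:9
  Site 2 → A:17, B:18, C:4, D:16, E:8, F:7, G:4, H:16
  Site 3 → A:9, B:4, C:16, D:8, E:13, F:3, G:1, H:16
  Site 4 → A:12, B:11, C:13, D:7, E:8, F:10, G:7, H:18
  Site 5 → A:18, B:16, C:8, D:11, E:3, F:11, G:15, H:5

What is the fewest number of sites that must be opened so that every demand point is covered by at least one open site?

Coverage sets (demand points within 9 of each site):
  Site 1: {A, B, G, H}
  Site 2: {C, E, F, G}
  Site 3: {A, B, D, F, G}
  Site 4: {D, E, G}
  Site 5: {C, E, H}
No single site covers all 8 demand points.
But {Site 3, Site 5} covers everything, so the minimum is 2.

2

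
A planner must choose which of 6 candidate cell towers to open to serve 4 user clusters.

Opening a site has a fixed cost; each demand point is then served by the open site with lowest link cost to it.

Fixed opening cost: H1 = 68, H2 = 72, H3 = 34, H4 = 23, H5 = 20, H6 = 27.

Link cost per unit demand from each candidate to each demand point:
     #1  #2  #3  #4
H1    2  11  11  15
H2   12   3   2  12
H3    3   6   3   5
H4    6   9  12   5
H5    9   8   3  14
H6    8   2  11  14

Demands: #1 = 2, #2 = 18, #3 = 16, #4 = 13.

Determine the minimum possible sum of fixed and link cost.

216

Open {H3, H6}: assign each demand point to its cheapest open site.
  #1→H3 2×3=6, #2→H6 18×2=36, #3→H3 16×3=48, #4→H3 13×5=65
  link cost 155, fixed 61 → total 216.
Compare {H4, H5, H6}: link cost 161 + fixed 70 = 231.
Compare {H3, H5, H6}: link cost 155 + fixed 81 = 236.
Compare {H3, H4, H6}: link cost 155 + fixed 84 = 239.
All other subsets cost ≥ 231. Minimum total cost: 216.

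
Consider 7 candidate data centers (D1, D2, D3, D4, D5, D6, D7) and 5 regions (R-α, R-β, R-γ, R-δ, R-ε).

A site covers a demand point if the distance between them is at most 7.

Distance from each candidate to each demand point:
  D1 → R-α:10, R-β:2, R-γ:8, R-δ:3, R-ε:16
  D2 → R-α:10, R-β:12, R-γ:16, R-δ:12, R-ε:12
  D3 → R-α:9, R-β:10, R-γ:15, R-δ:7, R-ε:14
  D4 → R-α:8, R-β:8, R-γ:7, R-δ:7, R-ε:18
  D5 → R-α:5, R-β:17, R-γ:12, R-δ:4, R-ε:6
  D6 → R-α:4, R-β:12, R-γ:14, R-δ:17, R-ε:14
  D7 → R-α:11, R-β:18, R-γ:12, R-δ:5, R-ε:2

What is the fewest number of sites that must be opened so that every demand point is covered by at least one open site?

3

Coverage sets (demand points within 7 of each site):
  D1: {R-β, R-δ}
  D2: {}
  D3: {R-δ}
  D4: {R-γ, R-δ}
  D5: {R-α, R-δ, R-ε}
  D6: {R-α}
  D7: {R-δ, R-ε}
No 2 sites suffice: every size-2 union leaves at least one demand point uncovered.
But {D1, D4, D5} covers everything, so the minimum is 3.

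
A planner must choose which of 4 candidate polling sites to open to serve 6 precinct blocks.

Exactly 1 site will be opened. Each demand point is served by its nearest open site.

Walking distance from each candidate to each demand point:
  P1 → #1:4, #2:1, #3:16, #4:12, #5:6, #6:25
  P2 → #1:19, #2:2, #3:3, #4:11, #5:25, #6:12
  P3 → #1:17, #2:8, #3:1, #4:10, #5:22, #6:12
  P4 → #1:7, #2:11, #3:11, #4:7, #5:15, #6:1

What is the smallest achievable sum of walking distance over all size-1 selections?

52

Open {P4}.
  #1→P4 7, #2→P4 11, #3→P4 11, #4→P4 7, #5→P4 15, #6→P4 1  ⇒ total 52.
Compare {P1}: total 64.
Compare {P3}: total 70.
No size-1 selection does better; minimum is 52.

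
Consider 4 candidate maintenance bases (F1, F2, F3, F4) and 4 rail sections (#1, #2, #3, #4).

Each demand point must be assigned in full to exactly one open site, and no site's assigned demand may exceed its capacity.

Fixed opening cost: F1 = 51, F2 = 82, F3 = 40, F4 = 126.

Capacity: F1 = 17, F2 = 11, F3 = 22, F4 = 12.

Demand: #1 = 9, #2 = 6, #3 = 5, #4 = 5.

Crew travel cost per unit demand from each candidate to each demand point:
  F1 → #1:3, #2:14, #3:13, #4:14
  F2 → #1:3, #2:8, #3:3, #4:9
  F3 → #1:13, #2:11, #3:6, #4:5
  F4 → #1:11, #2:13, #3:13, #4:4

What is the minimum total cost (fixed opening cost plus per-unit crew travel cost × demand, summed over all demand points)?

239

Open {F1, F3}; cheapest assignment that respects the capacities:
  F1 (cap 17, load 9): #1 — cost 9×3 = 27
  F3 (cap 22, load 16): #2, #3, #4 — cost 6×11 + 5×6 + 5×5 = 121
  Shipping 148, fixed 91 → total 239.
  Any other capacity-feasible assignment to {F1, F3} ships for at least 148.
Compare {F2, F3}: its best feasible assignment gives total 270.
Compare {F1, F2, F3}: its best feasible assignment gives total 288.
Every other set of open sites that can feasibly serve all demand totals ≥ 270 even under its best assignment. Minimum: 239.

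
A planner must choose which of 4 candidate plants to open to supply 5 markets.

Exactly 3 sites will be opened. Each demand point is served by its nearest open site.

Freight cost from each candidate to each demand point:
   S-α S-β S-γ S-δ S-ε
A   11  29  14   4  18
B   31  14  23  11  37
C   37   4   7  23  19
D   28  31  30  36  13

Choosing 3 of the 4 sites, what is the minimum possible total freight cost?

Open {A, C, D}.
  S-α→A 11, S-β→C 4, S-γ→C 7, S-δ→A 4, S-ε→D 13  ⇒ total 39.
Compare {A, B, C}: total 44.
Compare {A, B, D}: total 56.
No size-3 selection does better; minimum is 39.

39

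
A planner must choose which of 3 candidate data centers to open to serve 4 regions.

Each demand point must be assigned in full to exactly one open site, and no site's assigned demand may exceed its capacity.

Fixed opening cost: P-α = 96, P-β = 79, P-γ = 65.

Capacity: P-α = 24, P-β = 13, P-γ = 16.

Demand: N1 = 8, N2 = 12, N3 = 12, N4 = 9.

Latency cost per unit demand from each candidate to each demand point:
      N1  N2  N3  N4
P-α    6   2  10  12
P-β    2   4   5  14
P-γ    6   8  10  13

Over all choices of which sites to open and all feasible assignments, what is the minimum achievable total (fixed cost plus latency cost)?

480

Open {P-α, P-β, P-γ}; cheapest assignment that respects the capacities:
  P-α (cap 24, load 21): N2, N4 — cost 12×2 + 9×12 = 132
  P-β (cap 13, load 12): N3 — cost 12×5 = 60
  P-γ (cap 16, load 8): N1 — cost 8×6 = 48
  Shipping 240, fixed 240 → total 480.
  Any other capacity-feasible assignment to {P-α, P-β, P-γ} ships for at least 240.
Total demand is 41 and no other set of sites has combined capacity ≥ 41, so {P-α, P-β, P-γ} is the only feasible choice of open sites. Minimum: 480.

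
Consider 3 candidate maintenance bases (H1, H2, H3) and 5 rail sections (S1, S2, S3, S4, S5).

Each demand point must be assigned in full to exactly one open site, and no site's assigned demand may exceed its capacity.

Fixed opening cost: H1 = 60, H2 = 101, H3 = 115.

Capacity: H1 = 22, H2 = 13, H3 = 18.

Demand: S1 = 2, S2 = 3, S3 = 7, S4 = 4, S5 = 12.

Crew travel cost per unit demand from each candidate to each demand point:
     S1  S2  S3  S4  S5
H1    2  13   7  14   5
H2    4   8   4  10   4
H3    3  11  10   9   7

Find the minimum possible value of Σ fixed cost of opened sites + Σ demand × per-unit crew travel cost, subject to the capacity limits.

332

Open {H1, H2}; cheapest assignment that respects the capacities:
  H1 (cap 22, load 17): S1, S2, S5 — cost 2×2 + 3×13 + 12×5 = 103
  H2 (cap 13, load 11): S3, S4 — cost 7×4 + 4×10 = 68
  Shipping 171, fixed 161 → total 332.
  Any other capacity-feasible assignment to {H1, H2} ships for at least 171.
Compare {H1, H3}: its best feasible assignment gives total 357.
Compare {H2, H3}: its best feasible assignment gives total 394.
Every other set of open sites that can feasibly serve all demand totals ≥ 357 even under its best assignment. Minimum: 332.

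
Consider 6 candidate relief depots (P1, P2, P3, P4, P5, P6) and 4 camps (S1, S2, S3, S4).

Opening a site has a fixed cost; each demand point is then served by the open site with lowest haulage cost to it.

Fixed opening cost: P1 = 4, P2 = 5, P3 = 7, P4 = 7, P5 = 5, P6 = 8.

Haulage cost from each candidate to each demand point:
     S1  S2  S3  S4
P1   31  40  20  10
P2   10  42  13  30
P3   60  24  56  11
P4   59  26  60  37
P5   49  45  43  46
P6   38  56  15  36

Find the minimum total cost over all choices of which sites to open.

Open {P2, P3}: assign each demand point to its cheapest open site.
  S1→P2 10, S2→P3 24, S3→P2 13, S4→P3 11
  haulage cost 58, fixed 12 → total 70.
Compare {P1, P2, P3}: haulage cost 57 + fixed 16 = 73.
Compare {P1, P2, P4}: haulage cost 59 + fixed 16 = 75.
Compare {P2, P3, P5}: haulage cost 58 + fixed 17 = 75.
All other subsets cost ≥ 73. Minimum total cost: 70.

70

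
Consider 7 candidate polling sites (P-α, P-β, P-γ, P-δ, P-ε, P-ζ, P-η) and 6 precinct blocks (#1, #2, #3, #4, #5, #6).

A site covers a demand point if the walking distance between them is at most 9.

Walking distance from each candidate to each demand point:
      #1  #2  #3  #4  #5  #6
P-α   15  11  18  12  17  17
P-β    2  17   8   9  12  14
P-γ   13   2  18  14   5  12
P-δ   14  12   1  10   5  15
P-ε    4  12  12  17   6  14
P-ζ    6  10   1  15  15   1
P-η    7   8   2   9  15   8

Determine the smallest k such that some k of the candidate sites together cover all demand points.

Coverage sets (demand points within 9 of each site):
  P-α: {}
  P-β: {#1, #3, #4}
  P-γ: {#2, #5}
  P-δ: {#3, #5}
  P-ε: {#1, #5}
  P-ζ: {#1, #3, #6}
  P-η: {#1, #2, #3, #4, #6}
No single site covers all 6 demand points.
But {P-γ, P-η} covers everything, so the minimum is 2.

2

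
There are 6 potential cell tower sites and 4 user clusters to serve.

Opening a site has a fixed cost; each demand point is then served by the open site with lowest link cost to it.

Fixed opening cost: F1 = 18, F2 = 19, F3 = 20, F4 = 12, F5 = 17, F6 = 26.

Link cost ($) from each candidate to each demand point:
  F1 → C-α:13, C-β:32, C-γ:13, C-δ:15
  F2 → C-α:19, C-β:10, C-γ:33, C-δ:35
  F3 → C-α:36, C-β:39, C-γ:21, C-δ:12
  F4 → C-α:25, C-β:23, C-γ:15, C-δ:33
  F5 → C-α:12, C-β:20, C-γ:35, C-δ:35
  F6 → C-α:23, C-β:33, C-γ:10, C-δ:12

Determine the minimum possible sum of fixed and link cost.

88

Open {F1, F2}: assign each demand point to its cheapest open site.
  C-α→F1 13, C-β→F2 10, C-γ→F1 13, C-δ→F1 15
  link cost 51, fixed 37 → total 88.
Compare {F1}: link cost 73 + fixed 18 = 91.
Compare {F1, F4}: link cost 64 + fixed 30 = 94.
Compare {F1, F5}: link cost 60 + fixed 35 = 95.
All other subsets cost ≥ 91. Minimum total cost: 88.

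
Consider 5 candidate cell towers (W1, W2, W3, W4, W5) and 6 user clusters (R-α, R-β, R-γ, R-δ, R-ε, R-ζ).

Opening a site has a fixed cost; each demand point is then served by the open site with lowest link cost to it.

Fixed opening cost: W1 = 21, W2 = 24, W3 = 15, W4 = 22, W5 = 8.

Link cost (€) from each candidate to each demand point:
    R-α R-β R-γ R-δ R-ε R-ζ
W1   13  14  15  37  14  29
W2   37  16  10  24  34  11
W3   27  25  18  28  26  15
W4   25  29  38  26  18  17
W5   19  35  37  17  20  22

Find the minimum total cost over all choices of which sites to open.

Open {W1, W5}: assign each demand point to its cheapest open site.
  R-α→W1 13, R-β→W1 14, R-γ→W1 15, R-δ→W5 17, R-ε→W1 14, R-ζ→W5 22
  link cost 95, fixed 29 → total 124.
Compare {W2, W5}: link cost 93 + fixed 32 = 125.
Compare {W1, W2}: link cost 86 + fixed 45 = 131.
Compare {W1, W2, W5}: link cost 79 + fixed 53 = 132.
All other subsets cost ≥ 125. Minimum total cost: 124.

124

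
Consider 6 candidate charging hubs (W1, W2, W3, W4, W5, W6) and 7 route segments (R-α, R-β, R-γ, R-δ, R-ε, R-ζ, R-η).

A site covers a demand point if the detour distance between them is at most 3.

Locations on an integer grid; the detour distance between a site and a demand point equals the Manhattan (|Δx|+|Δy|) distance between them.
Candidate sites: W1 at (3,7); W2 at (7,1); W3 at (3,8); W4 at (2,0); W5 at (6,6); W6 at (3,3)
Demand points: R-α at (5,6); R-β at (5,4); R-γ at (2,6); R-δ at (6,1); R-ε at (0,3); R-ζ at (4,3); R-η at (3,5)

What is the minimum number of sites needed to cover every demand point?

3

Coverage sets (demand points within 3 of each site):
  W1: {R-α, R-γ, R-η}
  W2: {R-δ}
  W3: {R-γ, R-η}
  W4: {}
  W5: {R-α, R-β}
  W6: {R-β, R-ε, R-ζ, R-η}
No 2 sites suffice: every size-2 union leaves at least one demand point uncovered.
But {W1, W2, W6} covers everything, so the minimum is 3.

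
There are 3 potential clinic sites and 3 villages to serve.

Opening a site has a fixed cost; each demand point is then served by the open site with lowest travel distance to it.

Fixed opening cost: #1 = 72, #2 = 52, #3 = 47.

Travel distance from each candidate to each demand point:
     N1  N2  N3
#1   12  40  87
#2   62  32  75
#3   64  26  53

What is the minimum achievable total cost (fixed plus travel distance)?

Open {#3}: assign each demand point to its cheapest open site.
  N1→#3 64, N2→#3 26, N3→#3 53
  travel distance 143, fixed 47 → total 190.
Compare {#1, #3}: travel distance 91 + fixed 119 = 210.
Compare {#1}: travel distance 139 + fixed 72 = 211.
Compare {#2}: travel distance 169 + fixed 52 = 221.
All other subsets cost ≥ 210. Minimum total cost: 190.

190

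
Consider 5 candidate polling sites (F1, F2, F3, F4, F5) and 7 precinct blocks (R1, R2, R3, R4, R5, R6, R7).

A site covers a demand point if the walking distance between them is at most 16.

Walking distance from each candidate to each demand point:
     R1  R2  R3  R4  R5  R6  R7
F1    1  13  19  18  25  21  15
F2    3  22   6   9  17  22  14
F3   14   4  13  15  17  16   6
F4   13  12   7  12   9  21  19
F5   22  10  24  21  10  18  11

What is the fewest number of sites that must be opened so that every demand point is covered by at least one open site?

Coverage sets (demand points within 16 of each site):
  F1: {R1, R2, R7}
  F2: {R1, R3, R4, R7}
  F3: {R1, R2, R3, R4, R6, R7}
  F4: {R1, R2, R3, R4, R5}
  F5: {R2, R5, R7}
No single site covers all 7 demand points.
But {F3, F4} covers everything, so the minimum is 2.

2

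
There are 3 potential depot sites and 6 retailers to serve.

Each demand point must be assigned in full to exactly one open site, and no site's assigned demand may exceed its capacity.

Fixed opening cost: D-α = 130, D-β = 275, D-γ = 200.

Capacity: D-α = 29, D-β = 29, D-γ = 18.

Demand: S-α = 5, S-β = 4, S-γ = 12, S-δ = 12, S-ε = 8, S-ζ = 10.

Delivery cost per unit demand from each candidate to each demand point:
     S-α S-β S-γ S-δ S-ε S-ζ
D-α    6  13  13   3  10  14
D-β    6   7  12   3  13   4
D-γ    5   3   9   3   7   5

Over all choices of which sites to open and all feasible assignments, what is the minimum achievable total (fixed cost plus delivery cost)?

763

Open {D-α, D-β}; cheapest assignment that respects the capacities:
  D-α (cap 29, load 25): S-α, S-δ, S-ε — cost 5×6 + 12×3 + 8×10 = 146
  D-β (cap 29, load 26): S-β, S-γ, S-ζ — cost 4×7 + 12×12 + 10×4 = 212
  Shipping 358, fixed 405 → total 763.
  Any other capacity-feasible assignment to {D-α, D-β} ships for at least 358.
Compare {D-α, D-β, D-γ}: its best feasible assignment gives total 911.
Every other set of open sites that can feasibly serve all demand totals ≥ 911 even under its best assignment. Minimum: 763.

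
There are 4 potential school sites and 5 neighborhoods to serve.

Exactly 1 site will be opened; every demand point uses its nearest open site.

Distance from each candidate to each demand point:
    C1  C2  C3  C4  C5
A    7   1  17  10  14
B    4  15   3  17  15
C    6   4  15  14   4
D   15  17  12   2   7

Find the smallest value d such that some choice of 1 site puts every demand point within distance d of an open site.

Open {C}.
  Farthest demand point is C3 at distance 15 (to C); all others are ≤ 15.
With {A} the worst case is 17.
With {B} the worst case is 17.
No size-1 selection achieves below 15.

15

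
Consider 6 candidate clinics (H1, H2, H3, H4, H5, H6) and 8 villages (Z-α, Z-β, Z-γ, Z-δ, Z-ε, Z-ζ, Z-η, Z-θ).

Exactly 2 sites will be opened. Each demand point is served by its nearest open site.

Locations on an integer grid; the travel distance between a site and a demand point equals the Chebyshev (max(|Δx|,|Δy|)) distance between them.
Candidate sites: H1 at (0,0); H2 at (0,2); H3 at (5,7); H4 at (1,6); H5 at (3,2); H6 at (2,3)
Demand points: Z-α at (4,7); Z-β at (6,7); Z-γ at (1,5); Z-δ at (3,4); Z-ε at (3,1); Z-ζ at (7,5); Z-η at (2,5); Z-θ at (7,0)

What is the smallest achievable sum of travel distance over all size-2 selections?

16

Open {H3, H6}.
  Z-α→H3 1, Z-β→H3 1, Z-γ→H6 2, Z-δ→H6 1, Z-ε→H6 2, Z-ζ→H3 2, Z-η→H6 2, Z-θ→H6 5  ⇒ total 16.
Compare {H3, H5}: total 17.
Compare {H3, H4}: total 19.
No size-2 selection does better; minimum is 16.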